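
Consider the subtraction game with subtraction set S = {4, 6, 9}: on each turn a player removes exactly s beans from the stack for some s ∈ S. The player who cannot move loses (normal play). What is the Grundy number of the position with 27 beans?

n :  0  1  2  3  4  5  6  7  8  9 10 11 12 13 14 15 16 17 18 19 20 21 22 23 24 25 26 27
G :  0  0  0  0  1  1  1  1  2  2  2  2  3  0  0  0  0  1  1  1  1  2  2  2  2  3  0  0

0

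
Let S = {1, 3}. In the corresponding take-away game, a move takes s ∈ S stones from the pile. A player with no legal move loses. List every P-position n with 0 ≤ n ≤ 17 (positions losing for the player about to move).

n :  0  1  2  3  4  5  6  7  8  9 10 11 12 13 14 15 16 17
G :  0  1  0  1  0  1  0  1  0  1  0  1  0  1  0  1  0  1
P-positions are exactly the n with G(n) = 0.

0, 2, 4, 6, 8, 10, 12, 14, 16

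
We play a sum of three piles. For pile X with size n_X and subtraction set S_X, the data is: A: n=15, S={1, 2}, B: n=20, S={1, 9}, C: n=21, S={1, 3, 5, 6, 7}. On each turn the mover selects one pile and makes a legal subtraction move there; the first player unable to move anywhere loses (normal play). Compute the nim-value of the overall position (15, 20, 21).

3

Pile A, S = {1, 2}:
n :  0  1  2  3  4  5  6  7  8  9 10 11 12 13 14 15
G :  0  1  2  0  1  2  0  1  2  0  1  2  0  1  2  0
G_A(15) = 0.
Pile B, S = {1, 9}:
G(0) = 0
G(1) = mex{0} = 1
G(2) = mex{1} = 0
G(3) = mex{0} = 1
G(4) = mex{1} = 0
G(5) = mex{0} = 1
G(6) = mex{1} = 0
G(7) = mex{0} = 1
G(8) = mex{1} = 0
G(9) = mex{0,0} = 1
G(10) = mex{1,1} = 0
G(11) = mex{0,0} = 1
G(12) = mex{1,1} = 0
G(13) = mex{0,0} = 1
G(14) = mex{1,1} = 0
G(15) = mex{0,0} = 1
G(16) = mex{1,1} = 0
G(17) = mex{0,0} = 1
G(18) = mex{1,1} = 0
G(19) = mex{0,0} = 1
G(20) = mex{1,1} = 0
G_B(20) = 0.
Pile C, S = {1, 3, 5, 6, 7}:
G(0) = 0
G(1) = mex{0} = 1
G(2) = mex{1} = 0
G(3) = mex{0,0} = 1
G(4) = mex{1,1} = 0
G(5) = mex{0,0,0} = 1
G(6) = mex{1,1,1,0} = 2
G(7) = mex{2,0,0,1,0} = 3
G(8) = mex{3,1,1,0,1} = 2
G(9) = mex{2,2,0,1,0} = 3
G(10) = mex{3,3,1,0,1} = 2
G(11) = mex{2,2,2,1,0} = 3
G(12) = mex{3,3,3,2,1} = 0
G(13) = mex{0,2,2,3,2} = 1
G(14) = mex{1,3,3,2,3} = 0
G(15) = mex{0,0,2,3,2} = 1
G(16) = mex{1,1,3,2,3} = 0
G(17) = mex{0,0,0,3,2} = 1
G(18) = mex{1,1,1,0,3} = 2
G(19) = mex{2,0,0,1,0} = 3
G(20) = mex{3,1,1,0,1} = 2
G(21) = mex{2,2,0,1,0} = 3
G_C(21) = 3.
Combined Grundy value = 0 ⊕ 0 ⊕ 3 = 3.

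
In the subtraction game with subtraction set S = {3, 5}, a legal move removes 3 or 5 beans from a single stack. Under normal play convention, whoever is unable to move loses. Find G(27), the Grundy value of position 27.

1

G(0) = 0
G(1) = mex{} = 0
G(2) = mex{} = 0
G(3) = mex{0} = 1
G(4) = mex{0} = 1
G(5) = mex{0,0} = 1
G(6) = mex{1,0} = 2
G(7) = mex{1,0} = 2
G(8) = mex{1,1} = 0
G(9) = mex{2,1} = 0
G(10) = mex{2,1} = 0
G(11) = mex{0,2} = 1
G(12) = mex{0,2} = 1
G(13) = mex{0,0} = 1
G(14) = mex{1,0} = 2
G(15) = mex{1,0} = 2
G(16) = mex{1,1} = 0
G(17) = mex{2,1} = 0
G(18) = mex{2,1} = 0
G(19) = mex{0,2} = 1
G(20) = mex{0,2} = 1
G(21) = mex{0,0} = 1
G(22) = mex{1,0} = 2
G(23) = mex{1,0} = 2
G(24) = mex{1,1} = 0
G(25) = mex{2,1} = 0
G(26) = mex{2,1} = 0
G(27) = mex{0,2} = 1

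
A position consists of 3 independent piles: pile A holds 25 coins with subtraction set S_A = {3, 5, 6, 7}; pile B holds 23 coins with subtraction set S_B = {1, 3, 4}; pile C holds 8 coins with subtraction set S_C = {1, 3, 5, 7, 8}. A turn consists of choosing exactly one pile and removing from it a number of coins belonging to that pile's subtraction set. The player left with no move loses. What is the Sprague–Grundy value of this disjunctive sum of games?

3

Pile A, S = {3, 5, 6, 7}:
G(0) = 0
G(1) = mex{} = 0
G(2) = mex{} = 0
G(3) = mex{0} = 1
G(4) = mex{0} = 1
G(5) = mex{0,0} = 1
G(6) = mex{1,0,0} = 2
G(7) = mex{1,0,0,0} = 2
G(8) = mex{1,1,0,0} = 2
G(9) = mex{2,1,1,0} = 3
G(10) = mex{2,1,1,1} = 0
G(11) = mex{2,2,1,1} = 0
G(12) = mex{3,2,2,1} = 0
G(13) = mex{0,2,2,2} = 1
G(14) = mex{0,3,2,2} = 1
G(15) = mex{0,0,3,2} = 1
G(16) = mex{1,0,0,3} = 2
G(17) = mex{1,0,0,0} = 2
G(18) = mex{1,1,0,0} = 2
G(19) = mex{2,1,1,0} = 3
G(20) = mex{2,1,1,1} = 0
G(21) = mex{2,2,1,1} = 0
G(22) = mex{3,2,2,1} = 0
G(23) = mex{0,2,2,2} = 1
G(24) = mex{0,3,2,2} = 1
G(25) = mex{0,0,3,2} = 1
G_A(25) = 1.
Pile B, S = {1, 3, 4}:
G(0) = 0
G(1) = mex{0} = 1
G(2) = mex{1} = 0
G(3) = mex{0,0} = 1
G(4) = mex{1,1,0} = 2
G(5) = mex{2,0,1} = 3
G(6) = mex{3,1,0} = 2
G(7) = mex{2,2,1} = 0
G(8) = mex{0,3,2} = 1
G(9) = mex{1,2,3} = 0
G(10) = mex{0,0,2} = 1
G(11) = mex{1,1,0} = 2
G(12) = mex{2,0,1} = 3
G(13) = mex{3,1,0} = 2
G(14) = mex{2,2,1} = 0
G(15) = mex{0,3,2} = 1
G(16) = mex{1,2,3} = 0
G(17) = mex{0,0,2} = 1
G(18) = mex{1,1,0} = 2
G(19) = mex{2,0,1} = 3
G(20) = mex{3,1,0} = 2
G(21) = mex{2,2,1} = 0
G(22) = mex{0,3,2} = 1
G(23) = mex{1,2,3} = 0
G_B(23) = 0.
Pile C, S = {1, 3, 5, 7, 8}:
G(0) = 0
G(1) = mex{0} = 1
G(2) = mex{1} = 0
G(3) = mex{0,0} = 1
G(4) = mex{1,1} = 0
G(5) = mex{0,0,0} = 1
G(6) = mex{1,1,1} = 0
G(7) = mex{0,0,0,0} = 1
G(8) = mex{1,1,1,1,0} = 2
G_C(8) = 2.
Combined Grundy value = 1 ⊕ 0 ⊕ 2 = 3.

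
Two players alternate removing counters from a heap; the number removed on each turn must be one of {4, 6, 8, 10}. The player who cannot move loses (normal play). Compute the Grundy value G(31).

0

G(0) = 0
G(1) = mex{} = 0
G(2) = mex{} = 0
G(3) = mex{} = 0
G(4) = mex{0} = 1
G(5) = mex{0} = 1
G(6) = mex{0,0} = 1
G(7) = mex{0,0} = 1
G(8) = mex{1,0,0} = 2
G(9) = mex{1,0,0} = 2
G(10) = mex{1,1,0,0} = 2
G(11) = mex{1,1,0,0} = 2
G(12) = mex{2,1,1,0} = 3
G(13) = mex{2,1,1,0} = 3
G(14) = mex{2,2,1,1} = 0
G(15) = mex{2,2,1,1} = 0
G(16) = mex{3,2,2,1} = 0
G(17) = mex{3,2,2,1} = 0
G(18) = mex{0,3,2,2} = 1
G(19) = mex{0,3,2,2} = 1
G(20) = mex{0,0,3,2} = 1
G(21) = mex{0,0,3,2} = 1
G(22) = mex{1,0,0,3} = 2
G(23) = mex{1,0,0,3} = 2
G(24) = mex{1,1,0,0} = 2
G(25) = mex{1,1,0,0} = 2
G(26) = mex{2,1,1,0} = 3
G(27) = mex{2,1,1,0} = 3
G(28) = mex{2,2,1,1} = 0
G(29) = mex{2,2,1,1} = 0
G(30) = mex{3,2,2,1} = 0
G(31) = mex{3,2,2,1} = 0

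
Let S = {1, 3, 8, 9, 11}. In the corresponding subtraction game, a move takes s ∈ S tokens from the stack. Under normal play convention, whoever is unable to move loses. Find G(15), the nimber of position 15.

G(0) = 0
G(1) = mex{0} = 1
G(2) = mex{1} = 0
G(3) = mex{0,0} = 1
G(4) = mex{1,1} = 0
G(5) = mex{0,0} = 1
G(6) = mex{1,1} = 0
G(7) = mex{0,0} = 1
G(8) = mex{1,1,0} = 2
G(9) = mex{2,0,1,0} = 3
G(10) = mex{3,1,0,1} = 2
G(11) = mex{2,2,1,0,0} = 3
G(12) = mex{3,3,0,1,1} = 2
G(13) = mex{2,2,1,0,0} = 3
G(14) = mex{3,3,0,1,1} = 2
G(15) = mex{2,2,1,0,0} = 3

3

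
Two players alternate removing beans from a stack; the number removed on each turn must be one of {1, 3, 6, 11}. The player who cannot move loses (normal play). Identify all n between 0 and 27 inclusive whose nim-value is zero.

G(0) = 0
G(1) = mex{0} = 1
G(2) = mex{1} = 0
G(3) = mex{0,0} = 1
G(4) = mex{1,1} = 0
G(5) = mex{0,0} = 1
G(6) = mex{1,1,0} = 2
G(7) = mex{2,0,1} = 3
G(8) = mex{3,1,0} = 2
G(9) = mex{2,2,1} = 0
G(10) = mex{0,3,0} = 1
G(11) = mex{1,2,1,0} = 3
G(12) = mex{3,0,2,1} = 4
G(13) = mex{4,1,3,0} = 2
G(14) = mex{2,3,2,1} = 0
G(15) = mex{0,4,0,0} = 1
G(16) = mex{1,2,1,1} = 0
G(17) = mex{0,0,3,2} = 1
G(18) = mex{1,1,4,3} = 0
G(19) = mex{0,0,2,2} = 1
G(20) = mex{1,1,0,0} = 2
G(21) = mex{2,0,1,1} = 3
G(22) = mex{3,1,0,3} = 2
G(23) = mex{2,2,1,4} = 0
G(24) = mex{0,3,0,2} = 1
G(25) = mex{1,2,1,0} = 3
G(26) = mex{3,0,2,1} = 4
G(27) = mex{4,1,3,0} = 2
P-positions are exactly the n with G(n) = 0.

0, 2, 4, 9, 14, 16, 18, 23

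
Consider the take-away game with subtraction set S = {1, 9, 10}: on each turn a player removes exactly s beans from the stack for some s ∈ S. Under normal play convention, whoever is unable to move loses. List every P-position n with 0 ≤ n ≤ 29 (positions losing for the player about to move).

0, 2, 4, 6, 8, 19, 21, 23, 25, 27

n :  0  1  2  3  4  5  6  7  8  9 10 11 12 13 14 15 16 17 18 19 20 21 22 23 24 25 26 27 28 29
G :  0  1  0  1  0  1  0  1  0  1  2  3  2  3  2  3  2  3  2  0  1  0  1  0  1  0  1  0  1  2
P-positions are exactly the n with G(n) = 0.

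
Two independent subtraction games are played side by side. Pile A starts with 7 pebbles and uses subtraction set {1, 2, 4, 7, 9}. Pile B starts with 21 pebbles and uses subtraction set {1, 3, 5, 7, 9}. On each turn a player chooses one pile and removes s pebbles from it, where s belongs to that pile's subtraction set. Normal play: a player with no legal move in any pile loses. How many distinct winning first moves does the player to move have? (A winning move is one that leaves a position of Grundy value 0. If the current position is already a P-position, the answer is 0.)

0

Pile A, S = {1, 2, 4, 7, 9}:
G(0) = 0
G(1) = mex{0} = 1
G(2) = mex{1,0} = 2
G(3) = mex{2,1} = 0
G(4) = mex{0,2,0} = 1
G(5) = mex{1,0,1} = 2
G(6) = mex{2,1,2} = 0
G(7) = mex{0,2,0,0} = 1
G_A(7) = 1.
Pile B, S = {1, 3, 5, 7, 9}:
G(0) = 0
G(1) = mex{0} = 1
G(2) = mex{1} = 0
G(3) = mex{0,0} = 1
G(4) = mex{1,1} = 0
G(5) = mex{0,0,0} = 1
G(6) = mex{1,1,1} = 0
G(7) = mex{0,0,0,0} = 1
G(8) = mex{1,1,1,1} = 0
G(9) = mex{0,0,0,0,0} = 1
G(10) = mex{1,1,1,1,1} = 0
G(11) = mex{0,0,0,0,0} = 1
G(12) = mex{1,1,1,1,1} = 0
G(13) = mex{0,0,0,0,0} = 1
G(14) = mex{1,1,1,1,1} = 0
G(15) = mex{0,0,0,0,0} = 1
G(16) = mex{1,1,1,1,1} = 0
G(17) = mex{0,0,0,0,0} = 1
G(18) = mex{1,1,1,1,1} = 0
G(19) = mex{0,0,0,0,0} = 1
G(20) = mex{1,1,1,1,1} = 0
G(21) = mex{0,0,0,0,0} = 1
G_B(21) = 1.
Combined Grundy value = 1 ⊕ 1 = 0.
A winning move leaves total XOR = 0, i.e. changes one component's Grundy value g to g ⊕ X where X is the current total.
Pile A: target g' = 1⊕0 = 1, but every legal move changes the Grundy value (mex property), so 0 moves.
Pile B: target g' = 1⊕0 = 1, but every legal move changes the Grundy value (mex property), so 0 moves.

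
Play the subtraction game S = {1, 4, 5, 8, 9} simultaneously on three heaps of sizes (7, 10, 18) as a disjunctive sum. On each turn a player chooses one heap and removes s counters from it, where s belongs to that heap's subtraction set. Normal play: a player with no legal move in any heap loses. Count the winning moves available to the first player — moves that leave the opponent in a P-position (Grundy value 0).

All heaps use S = {1, 4, 5, 8, 9}:
G(0) = 0
G(1) = mex{0} = 1
G(2) = mex{1} = 0
G(3) = mex{0} = 1
G(4) = mex{1,0} = 2
G(5) = mex{2,1,0} = 3
G(6) = mex{3,0,1} = 2
G(7) = mex{2,1,0} = 3
G(8) = mex{3,2,1,0} = 4
G(9) = mex{4,3,2,1,0} = 5
G(10) = mex{5,2,3,0,1} = 4
G(11) = mex{4,3,2,1,0} = 5
G(12) = mex{5,4,3,2,1} = 0
G(13) = mex{0,5,4,3,2} = 1
G(14) = mex{1,4,5,2,3} = 0
G(15) = mex{0,5,4,3,2} = 1
G(16) = mex{1,0,5,4,3} = 2
G(17) = mex{2,1,0,5,4} = 3
G(18) = mex{3,0,1,4,5} = 2
Heap A: G(7) = 3.
Heap B: G(10) = 4.
Heap C: G(18) = 2.
Combined Grundy value = 3 ⊕ 4 ⊕ 2 = 5.
A winning move leaves total XOR = 0, i.e. changes one component's Grundy value g to g ⊕ X where X is the current total.
Heap A: need g' = 3⊕5 = 6. Options: 7−1→G=2, 7−4→G=1, 7−5→G=0. Hits: 0.
Heap B: need g' = 4⊕5 = 1. Options: 10−1→G=5, 10−4→G=2, 10−5→G=3, 10−8→G=0, 10−9→G=1. Hits: 1.
Heap C: need g' = 2⊕5 = 7. Options: 18−1→G=3, 18−4→G=0, 18−5→G=1, 18−8→G=4, 18−9→G=5. Hits: 0.

1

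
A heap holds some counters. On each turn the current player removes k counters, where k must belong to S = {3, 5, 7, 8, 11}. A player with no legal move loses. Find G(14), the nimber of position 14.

0

G(0) = 0
G(1) = mex{} = 0
G(2) = mex{} = 0
G(3) = mex{0} = 1
G(4) = mex{0} = 1
G(5) = mex{0,0} = 1
G(6) = mex{1,0} = 2
G(7) = mex{1,0,0} = 2
G(8) = mex{1,1,0,0} = 2
G(9) = mex{2,1,0,0} = 3
G(10) = mex{2,1,1,0} = 3
G(11) = mex{2,2,1,1,0} = 3
G(12) = mex{3,2,1,1,0} = 4
G(13) = mex{3,2,2,1,0} = 4
G(14) = mex{3,3,2,2,1} = 0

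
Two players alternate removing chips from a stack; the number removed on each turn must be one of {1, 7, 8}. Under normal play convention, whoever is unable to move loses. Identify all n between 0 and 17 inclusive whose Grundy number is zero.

0, 2, 4, 6, 15, 17

n :  0  1  2  3  4  5  6  7  8  9 10 11 12 13 14 15 16 17
G :  0  1  0  1  0  1  0  1  2  3  2  3  2  3  2  0  1  0
P-positions are exactly the n with G(n) = 0.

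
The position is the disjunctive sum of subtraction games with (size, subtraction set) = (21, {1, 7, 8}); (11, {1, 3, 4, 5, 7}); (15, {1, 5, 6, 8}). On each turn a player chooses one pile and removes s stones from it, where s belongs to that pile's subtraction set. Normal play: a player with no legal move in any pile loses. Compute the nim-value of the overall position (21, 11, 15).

Pile A, S = {1, 7, 8}:
G(0) = 0
G(1) = mex{0} = 1
G(2) = mex{1} = 0
G(3) = mex{0} = 1
G(4) = mex{1} = 0
G(5) = mex{0} = 1
G(6) = mex{1} = 0
G(7) = mex{0,0} = 1
G(8) = mex{1,1,0} = 2
G(9) = mex{2,0,1} = 3
G(10) = mex{3,1,0} = 2
G(11) = mex{2,0,1} = 3
G(12) = mex{3,1,0} = 2
G(13) = mex{2,0,1} = 3
G(14) = mex{3,1,0} = 2
G(15) = mex{2,2,1} = 0
G(16) = mex{0,3,2} = 1
G(17) = mex{1,2,3} = 0
G(18) = mex{0,3,2} = 1
G(19) = mex{1,2,3} = 0
G(20) = mex{0,3,2} = 1
G(21) = mex{1,2,3} = 0
G_A(21) = 0.
Pile B, S = {1, 3, 4, 5, 7}:
n :  0  1  2  3  4  5  6  7  8  9 10 11
G :  0  1  0  1  2  3  2  3  0  1  0  1
G_B(11) = 1.
Pile C, S = {1, 5, 6, 8}:
n :  0  1  2  3  4  5  6  7  8  9 10 11 12 13 14 15
G :  0  1  0  1  0  1  2  3  2  3  2  0  1  0  1  0
G_C(15) = 0.
Combined Grundy value = 0 ⊕ 1 ⊕ 0 = 1.

1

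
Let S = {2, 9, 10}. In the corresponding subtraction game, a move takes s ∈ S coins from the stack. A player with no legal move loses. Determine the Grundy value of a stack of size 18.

1

n :  0  1  2  3  4  5  6  7  8  9 10 11 12 13 14 15 16 17 18
G :  0  0  1  1  0  0  1  1  0  2  1  3  0  2  1  3  0  2  1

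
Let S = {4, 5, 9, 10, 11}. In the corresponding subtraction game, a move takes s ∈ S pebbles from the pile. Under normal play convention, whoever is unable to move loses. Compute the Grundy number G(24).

2

n :  0  1  2  3  4  5  6  7  8  9 10 11 12 13 14 15 16 17 18 19 20 21 22 23 24
G :  0  0  0  0  1  1  1  1  2  2  2  2  3  3  3  0  0  0  0  1  1  1  1  2  2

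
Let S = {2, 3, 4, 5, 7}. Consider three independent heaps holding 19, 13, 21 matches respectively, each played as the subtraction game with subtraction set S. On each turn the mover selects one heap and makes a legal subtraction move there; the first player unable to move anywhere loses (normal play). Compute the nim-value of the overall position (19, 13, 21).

All heaps use S = {2, 3, 4, 5, 7}:
G(0) = 0
G(1) = mex{} = 0
G(2) = mex{0} = 1
G(3) = mex{0,0} = 1
G(4) = mex{1,0,0} = 2
G(5) = mex{1,1,0,0} = 2
G(6) = mex{2,1,1,0} = 3
G(7) = mex{2,2,1,1,0} = 3
G(8) = mex{3,2,2,1,0} = 4
G(9) = mex{3,3,2,2,1} = 0
G(10) = mex{4,3,3,2,1} = 0
G(11) = mex{0,4,3,3,2} = 1
G(12) = mex{0,0,4,3,2} = 1
G(13) = mex{1,0,0,4,3} = 2
G(14) = mex{1,1,0,0,3} = 2
G(15) = mex{2,1,1,0,4} = 3
G(16) = mex{2,2,1,1,0} = 3
G(17) = mex{3,2,2,1,0} = 4
G(18) = mex{3,3,2,2,1} = 0
G(19) = mex{4,3,3,2,1} = 0
G(20) = mex{0,4,3,3,2} = 1
G(21) = mex{0,0,4,3,2} = 1
Heap A: G(19) = 0.
Heap B: G(13) = 2.
Heap C: G(21) = 1.
Combined Grundy value = 0 ⊕ 2 ⊕ 1 = 3.

3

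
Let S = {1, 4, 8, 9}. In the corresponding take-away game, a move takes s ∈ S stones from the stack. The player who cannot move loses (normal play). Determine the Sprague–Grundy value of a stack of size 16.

G(0) = 0
G(1) = mex{0} = 1
G(2) = mex{1} = 0
G(3) = mex{0} = 1
G(4) = mex{1,0} = 2
G(5) = mex{2,1} = 0
G(6) = mex{0,0} = 1
G(7) = mex{1,1} = 0
G(8) = mex{0,2,0} = 1
G(9) = mex{1,0,1,0} = 2
G(10) = mex{2,1,0,1} = 3
G(11) = mex{3,0,1,0} = 2
G(12) = mex{2,1,2,1} = 0
G(13) = mex{0,2,0,2} = 1
G(14) = mex{1,3,1,0} = 2
G(15) = mex{2,2,0,1} = 3
G(16) = mex{3,0,1,0} = 2

2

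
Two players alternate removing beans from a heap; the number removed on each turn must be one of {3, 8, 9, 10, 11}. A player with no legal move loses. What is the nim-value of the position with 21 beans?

n :  0  1  2  3  4  5  6  7  8  9 10 11 12 13 14 15 16 17 18 19 20 21
G :  0  0  0  1  1  1  0  0  2  1  1  3  2  2  2  3  3  3  4  0  0  0

0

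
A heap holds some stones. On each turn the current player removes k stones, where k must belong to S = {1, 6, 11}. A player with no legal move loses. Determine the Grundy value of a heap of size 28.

n :  0  1  2  3  4  5  6  7  8  9 10 11 12 13 14 15 16 17 18 19 20 21 22 23 24 25 26 27 28
G :  0  1  0  1  0  1  2  0  1  0  1  2  0  1  0  1  0  1  2  0  1  0  1  2  0  1  0  1  0

0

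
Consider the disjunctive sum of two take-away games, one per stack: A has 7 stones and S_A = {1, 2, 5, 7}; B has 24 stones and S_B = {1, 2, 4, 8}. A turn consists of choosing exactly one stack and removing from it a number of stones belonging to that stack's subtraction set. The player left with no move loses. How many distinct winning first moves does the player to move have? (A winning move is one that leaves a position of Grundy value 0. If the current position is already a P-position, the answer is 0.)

4

Stack A, S = {1, 2, 5, 7}:
G(0) = 0
G(1) = mex{0} = 1
G(2) = mex{1,0} = 2
G(3) = mex{2,1} = 0
G(4) = mex{0,2} = 1
G(5) = mex{1,0,0} = 2
G(6) = mex{2,1,1} = 0
G(7) = mex{0,2,2,0} = 1
G_A(7) = 1.
Stack B, S = {1, 2, 4, 8}:
G(0) = 0
G(1) = mex{0} = 1
G(2) = mex{1,0} = 2
G(3) = mex{2,1} = 0
G(4) = mex{0,2,0} = 1
G(5) = mex{1,0,1} = 2
G(6) = mex{2,1,2} = 0
G(7) = mex{0,2,0} = 1
G(8) = mex{1,0,1,0} = 2
G(9) = mex{2,1,2,1} = 0
G(10) = mex{0,2,0,2} = 1
G(11) = mex{1,0,1,0} = 2
G(12) = mex{2,1,2,1} = 0
G(13) = mex{0,2,0,2} = 1
G(14) = mex{1,0,1,0} = 2
G(15) = mex{2,1,2,1} = 0
G(16) = mex{0,2,0,2} = 1
G(17) = mex{1,0,1,0} = 2
G(18) = mex{2,1,2,1} = 0
G(19) = mex{0,2,0,2} = 1
G(20) = mex{1,0,1,0} = 2
G(21) = mex{2,1,2,1} = 0
G(22) = mex{0,2,0,2} = 1
G(23) = mex{1,0,1,0} = 2
G(24) = mex{2,1,2,1} = 0
G_B(24) = 0.
Combined Grundy value = 1 ⊕ 0 = 1.
A winning move leaves total XOR = 0, i.e. changes one component's Grundy value g to g ⊕ X where X is the current total.
Stack A: need g' = 1⊕1 = 0. Options: 7−1→G=0, 7−2→G=2, 7−5→G=2, 7−7→G=0. Hits: 2.
Stack B: need g' = 0⊕1 = 1. Options: 24−1→G=2, 24−2→G=1, 24−4→G=2, 24−8→G=1. Hits: 2.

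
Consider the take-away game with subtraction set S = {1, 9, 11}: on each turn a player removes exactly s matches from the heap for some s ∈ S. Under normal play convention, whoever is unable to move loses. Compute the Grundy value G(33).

G(0) = 0
G(1) = mex{0} = 1
G(2) = mex{1} = 0
G(3) = mex{0} = 1
G(4) = mex{1} = 0
G(5) = mex{0} = 1
G(6) = mex{1} = 0
G(7) = mex{0} = 1
G(8) = mex{1} = 0
G(9) = mex{0,0} = 1
G(10) = mex{1,1} = 0
G(11) = mex{0,0,0} = 1
G(12) = mex{1,1,1} = 0
G(13) = mex{0,0,0} = 1
G(14) = mex{1,1,1} = 0
G(15) = mex{0,0,0} = 1
G(16) = mex{1,1,1} = 0
G(17) = mex{0,0,0} = 1
G(18) = mex{1,1,1} = 0
G(19) = mex{0,0,0} = 1
G(20) = mex{1,1,1} = 0
G(21) = mex{0,0,0} = 1
G(22) = mex{1,1,1} = 0
G(23) = mex{0,0,0} = 1
G(24) = mex{1,1,1} = 0
G(25) = mex{0,0,0} = 1
G(26) = mex{1,1,1} = 0
G(27) = mex{0,0,0} = 1
G(28) = mex{1,1,1} = 0
G(29) = mex{0,0,0} = 1
G(30) = mex{1,1,1} = 0
G(31) = mex{0,0,0} = 1
G(32) = mex{1,1,1} = 0
G(33) = mex{0,0,0} = 1

1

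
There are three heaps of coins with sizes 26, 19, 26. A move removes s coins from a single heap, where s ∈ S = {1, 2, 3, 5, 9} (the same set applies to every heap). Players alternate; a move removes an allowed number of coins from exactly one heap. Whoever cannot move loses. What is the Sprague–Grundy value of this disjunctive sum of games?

All heaps use S = {1, 2, 3, 5, 9}:
n :  0  1  2  3  4  5  6  7  8  9 10 11 12 13 14 15 16 17 18 19 20 21 22 23 24 25 26
G :  0  1  2  3  0  1  2  3  0  1  2  3  0  1  2  3  0  1  2  3  0  1  2  3  0  1  2
Heap A: G(26) = 2.
Heap B: G(19) = 3.
Heap C: G(26) = 2.
Combined Grundy value = 2 ⊕ 3 ⊕ 2 = 3.

3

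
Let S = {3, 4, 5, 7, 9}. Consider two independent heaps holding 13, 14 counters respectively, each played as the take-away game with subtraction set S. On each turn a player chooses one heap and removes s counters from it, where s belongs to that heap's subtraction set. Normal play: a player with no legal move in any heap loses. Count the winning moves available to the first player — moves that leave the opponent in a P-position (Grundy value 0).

All heaps use S = {3, 4, 5, 7, 9}:
G(0) = 0
G(1) = mex{} = 0
G(2) = mex{} = 0
G(3) = mex{0} = 1
G(4) = mex{0,0} = 1
G(5) = mex{0,0,0} = 1
G(6) = mex{1,0,0} = 2
G(7) = mex{1,1,0,0} = 2
G(8) = mex{1,1,1,0} = 2
G(9) = mex{2,1,1,0,0} = 3
G(10) = mex{2,2,1,1,0} = 3
G(11) = mex{2,2,2,1,0} = 3
G(12) = mex{3,2,2,1,1} = 0
G(13) = mex{3,3,2,2,1} = 0
G(14) = mex{3,3,3,2,1} = 0
Heap A: G(13) = 0.
Heap B: G(14) = 0.
Combined Grundy value = 0 ⊕ 0 = 0.
A winning move leaves total XOR = 0, i.e. changes one component's Grundy value g to g ⊕ X where X is the current total.
Heap A: target g' = 0⊕0 = 0, but every legal move changes the Grundy value (mex property), so 0 moves.
Heap B: target g' = 0⊕0 = 0, but every legal move changes the Grundy value (mex property), so 0 moves.

0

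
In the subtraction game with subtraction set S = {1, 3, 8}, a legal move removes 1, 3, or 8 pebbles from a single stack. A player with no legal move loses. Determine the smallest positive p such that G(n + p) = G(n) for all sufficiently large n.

11

n :  0  1  2  3  4  5  6  7  8  9 10 11 12 13 14 15 16 17 18 19 20 21 22 23
G :  0  1  0  1  0  1  0  1  2  3  2  0  1  0  1  0  1  0  1  2  3  2  0  1
G(n+11) = G(n) holds for n = 0,…,7 (a full window of length max(S) = 8), so the sequence is purely periodic with period 11.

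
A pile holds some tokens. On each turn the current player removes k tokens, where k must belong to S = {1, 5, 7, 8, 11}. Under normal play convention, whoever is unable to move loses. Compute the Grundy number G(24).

2

G(0) = 0
G(1) = mex{0} = 1
G(2) = mex{1} = 0
G(3) = mex{0} = 1
G(4) = mex{1} = 0
G(5) = mex{0,0} = 1
G(6) = mex{1,1} = 0
G(7) = mex{0,0,0} = 1
G(8) = mex{1,1,1,0} = 2
G(9) = mex{2,0,0,1} = 3
G(10) = mex{3,1,1,0} = 2
G(11) = mex{2,0,0,1,0} = 3
G(12) = mex{3,1,1,0,1} = 2
G(13) = mex{2,2,0,1,0} = 3
G(14) = mex{3,3,1,0,1} = 2
G(15) = mex{2,2,2,1,0} = 3
G(16) = mex{3,3,3,2,1} = 0
G(17) = mex{0,2,2,3,0} = 1
G(18) = mex{1,3,3,2,1} = 0
G(19) = mex{0,2,2,3,2} = 1
G(20) = mex{1,3,3,2,3} = 0
G(21) = mex{0,0,2,3,2} = 1
G(22) = mex{1,1,3,2,3} = 0
G(23) = mex{0,0,0,3,2} = 1
G(24) = mex{1,1,1,0,3} = 2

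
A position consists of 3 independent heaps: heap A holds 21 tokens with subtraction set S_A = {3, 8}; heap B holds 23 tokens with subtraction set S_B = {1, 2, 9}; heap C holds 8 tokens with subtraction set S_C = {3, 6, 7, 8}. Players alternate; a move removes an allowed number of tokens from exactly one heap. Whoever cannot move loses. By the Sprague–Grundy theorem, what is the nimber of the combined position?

Heap A, S = {3, 8}:
G(0) = 0
G(1) = mex{} = 0
G(2) = mex{} = 0
G(3) = mex{0} = 1
G(4) = mex{0} = 1
G(5) = mex{0} = 1
G(6) = mex{1} = 0
G(7) = mex{1} = 0
G(8) = mex{1,0} = 2
G(9) = mex{0,0} = 1
G(10) = mex{0,0} = 1
G(11) = mex{2,1} = 0
G(12) = mex{1,1} = 0
G(13) = mex{1,1} = 0
G(14) = mex{0,0} = 1
G(15) = mex{0,0} = 1
G(16) = mex{0,2} = 1
G(17) = mex{1,1} = 0
G(18) = mex{1,1} = 0
G(19) = mex{1,0} = 2
G(20) = mex{0,0} = 1
G(21) = mex{0,0} = 1
G_A(21) = 1.
Heap B, S = {1, 2, 9}:
n :  0  1  2  3  4  5  6  7  8  9 10 11 12 13 14 15 16 17 18 19 20 21 22 23
G :  0  1  2  0  1  2  0  1  2  3  0  1  2  0  1  2  0  1  2  3  0  1  2  0
G_B(23) = 0.
Heap C, S = {3, 6, 7, 8}:
n : 0 1 2 3 4 5 6 7 8
G : 0 0 0 1 1 1 2 2 2
G_C(8) = 2.
Combined Grundy value = 1 ⊕ 0 ⊕ 2 = 3.

3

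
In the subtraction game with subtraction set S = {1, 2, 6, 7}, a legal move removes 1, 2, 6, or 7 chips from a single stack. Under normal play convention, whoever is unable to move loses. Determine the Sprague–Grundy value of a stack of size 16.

0

G(0) = 0
G(1) = mex{0} = 1
G(2) = mex{1,0} = 2
G(3) = mex{2,1} = 0
G(4) = mex{0,2} = 1
G(5) = mex{1,0} = 2
G(6) = mex{2,1,0} = 3
G(7) = mex{3,2,1,0} = 4
G(8) = mex{4,3,2,1} = 0
G(9) = mex{0,4,0,2} = 1
G(10) = mex{1,0,1,0} = 2
G(11) = mex{2,1,2,1} = 0
G(12) = mex{0,2,3,2} = 1
G(13) = mex{1,0,4,3} = 2
G(14) = mex{2,1,0,4} = 3
G(15) = mex{3,2,1,0} = 4
G(16) = mex{4,3,2,1} = 0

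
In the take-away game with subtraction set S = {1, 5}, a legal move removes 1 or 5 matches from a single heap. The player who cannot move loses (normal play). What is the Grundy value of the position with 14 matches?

n :  0  1  2  3  4  5  6  7  8  9 10 11 12 13 14
G :  0  1  0  1  0  1  0  1  0  1  0  1  0  1  0

0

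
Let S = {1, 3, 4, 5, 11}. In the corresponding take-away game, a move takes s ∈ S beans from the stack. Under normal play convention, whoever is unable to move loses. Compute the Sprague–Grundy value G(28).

2

n :  0  1  2  3  4  5  6  7  8  9 10 11 12 13 14 15 16 17 18 19 20 21 22 23 24 25 26 27 28
G :  0  1  0  1  2  3  2  3  0  1  0  1  2  3  2  3  0  1  0  1  2  3  2  3  0  1  0  1  2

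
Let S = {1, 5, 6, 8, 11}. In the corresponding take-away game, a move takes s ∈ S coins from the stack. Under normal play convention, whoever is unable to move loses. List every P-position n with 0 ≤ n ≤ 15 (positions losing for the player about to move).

n :  0  1  2  3  4  5  6  7  8  9 10 11 12 13 14 15
G :  0  1  0  1  0  1  2  3  2  3  2  3  4  5  0  1
P-positions are exactly the n with G(n) = 0.

0, 2, 4, 14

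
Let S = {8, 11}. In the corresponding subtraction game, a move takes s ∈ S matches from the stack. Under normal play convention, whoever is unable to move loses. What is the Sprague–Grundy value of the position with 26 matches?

0

n :  0  1  2  3  4  5  6  7  8  9 10 11 12 13 14 15 16 17 18 19 20 21 22 23 24 25 26
G :  0  0  0  0  0  0  0  0  1  1  1  1  1  1  1  1  2  2  2  0  0  0  0  0  0  0  0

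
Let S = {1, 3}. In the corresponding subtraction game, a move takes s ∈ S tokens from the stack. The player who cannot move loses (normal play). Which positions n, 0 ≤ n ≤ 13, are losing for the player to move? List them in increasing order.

n :  0  1  2  3  4  5  6  7  8  9 10 11 12 13
G :  0  1  0  1  0  1  0  1  0  1  0  1  0  1
P-positions are exactly the n with G(n) = 0.

0, 2, 4, 6, 8, 10, 12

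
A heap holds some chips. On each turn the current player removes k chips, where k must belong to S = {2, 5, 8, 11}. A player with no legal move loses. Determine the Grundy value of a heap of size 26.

0

n :  0  1  2  3  4  5  6  7  8  9 10 11 12 13 14 15 16 17 18 19 20 21 22 23 24 25 26
G :  0  0  1  1  0  2  1  0  2  1  0  2  1  0  0  1  1  0  2  1  0  2  1  0  2  1  0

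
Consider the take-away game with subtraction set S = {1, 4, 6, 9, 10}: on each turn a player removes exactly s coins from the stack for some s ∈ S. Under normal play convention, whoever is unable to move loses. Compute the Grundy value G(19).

G(0) = 0
G(1) = mex{0} = 1
G(2) = mex{1} = 0
G(3) = mex{0} = 1
G(4) = mex{1,0} = 2
G(5) = mex{2,1} = 0
G(6) = mex{0,0,0} = 1
G(7) = mex{1,1,1} = 0
G(8) = mex{0,2,0} = 1
G(9) = mex{1,0,1,0} = 2
G(10) = mex{2,1,2,1,0} = 3
G(11) = mex{3,0,0,0,1} = 2
G(12) = mex{2,1,1,1,0} = 3
G(13) = mex{3,2,0,2,1} = 4
G(14) = mex{4,3,1,0,2} = 5
G(15) = mex{5,2,2,1,0} = 3
G(16) = mex{3,3,3,0,1} = 2
G(17) = mex{2,4,2,1,0} = 3
G(18) = mex{3,5,3,2,1} = 0
G(19) = mex{0,3,4,3,2} = 1

1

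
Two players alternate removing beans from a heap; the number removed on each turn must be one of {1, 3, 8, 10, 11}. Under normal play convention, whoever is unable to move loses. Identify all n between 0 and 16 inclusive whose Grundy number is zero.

n :  0  1  2  3  4  5  6  7  8  9 10 11 12 13 14 15 16
G :  0  1  0  1  0  1  0  1  2  3  2  3  2  3  2  3  4
P-positions are exactly the n with G(n) = 0.

0, 2, 4, 6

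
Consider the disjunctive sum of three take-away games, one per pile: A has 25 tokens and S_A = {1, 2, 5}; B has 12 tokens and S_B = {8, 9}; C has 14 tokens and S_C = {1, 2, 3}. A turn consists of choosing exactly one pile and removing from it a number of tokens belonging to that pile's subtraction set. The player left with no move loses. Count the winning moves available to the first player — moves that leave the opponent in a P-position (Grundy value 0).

1

Pile A, S = {1, 2, 5}:
n :  0  1  2  3  4  5  6  7  8  9 10 11 12 13 14 15 16 17 18 19 20 21 22 23 24 25
G :  0  1  2  0  1  2  0  1  2  0  1  2  0  1  2  0  1  2  0  1  2  0  1  2  0  1
G_A(25) = 1.
Pile B, S = {8, 9}:
n :  0  1  2  3  4  5  6  7  8  9 10 11 12
G :  0  0  0  0  0  0  0  0  1  1  1  1  1
G_B(12) = 1.
Pile C, S = {1, 2, 3}:
n :  0  1  2  3  4  5  6  7  8  9 10 11 12 13 14
G :  0  1  2  3  0  1  2  3  0  1  2  3  0  1  2
G_C(14) = 2.
Combined Grundy value = 1 ⊕ 1 ⊕ 2 = 2.
A winning move leaves total XOR = 0, i.e. changes one component's Grundy value g to g ⊕ X where X is the current total.
Pile A: need g' = 1⊕2 = 3. Options: 25−1→G=0, 25−2→G=2, 25−5→G=2. Hits: 0.
Pile B: need g' = 1⊕2 = 3. Options: 12−8→G=0, 12−9→G=0. Hits: 0.
Pile C: need g' = 2⊕2 = 0. Options: 14−1→G=1, 14−2→G=0, 14−3→G=3. Hits: 1.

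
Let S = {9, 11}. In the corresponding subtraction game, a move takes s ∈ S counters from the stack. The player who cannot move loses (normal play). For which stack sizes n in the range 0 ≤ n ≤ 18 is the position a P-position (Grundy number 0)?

G(0) = 0
G(1) = mex{} = 0
G(2) = mex{} = 0
G(3) = mex{} = 0
G(4) = mex{} = 0
G(5) = mex{} = 0
G(6) = mex{} = 0
G(7) = mex{} = 0
G(8) = mex{} = 0
G(9) = mex{0} = 1
G(10) = mex{0} = 1
G(11) = mex{0,0} = 1
G(12) = mex{0,0} = 1
G(13) = mex{0,0} = 1
G(14) = mex{0,0} = 1
G(15) = mex{0,0} = 1
G(16) = mex{0,0} = 1
G(17) = mex{0,0} = 1
G(18) = mex{1,0} = 2
P-positions are exactly the n with G(n) = 0.

0, 1, 2, 3, 4, 5, 6, 7, 8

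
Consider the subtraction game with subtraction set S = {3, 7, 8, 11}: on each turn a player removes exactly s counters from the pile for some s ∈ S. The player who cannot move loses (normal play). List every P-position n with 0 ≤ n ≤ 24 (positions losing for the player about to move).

0, 1, 2, 6, 15, 16, 20, 21

G(0) = 0
G(1) = mex{} = 0
G(2) = mex{} = 0
G(3) = mex{0} = 1
G(4) = mex{0} = 1
G(5) = mex{0} = 1
G(6) = mex{1} = 0
G(7) = mex{1,0} = 2
G(8) = mex{1,0,0} = 2
G(9) = mex{0,0,0} = 1
G(10) = mex{2,1,0} = 3
G(11) = mex{2,1,1,0} = 3
G(12) = mex{1,1,1,0} = 2
G(13) = mex{3,0,1,0} = 2
G(14) = mex{3,2,0,1} = 4
G(15) = mex{2,2,2,1} = 0
G(16) = mex{2,1,2,1} = 0
G(17) = mex{4,3,1,0} = 2
G(18) = mex{0,3,3,2} = 1
G(19) = mex{0,2,3,2} = 1
G(20) = mex{2,2,2,1} = 0
G(21) = mex{1,4,2,3} = 0
G(22) = mex{1,0,4,3} = 2
G(23) = mex{0,0,0,2} = 1
G(24) = mex{0,2,0,2} = 1
P-positions are exactly the n with G(n) = 0.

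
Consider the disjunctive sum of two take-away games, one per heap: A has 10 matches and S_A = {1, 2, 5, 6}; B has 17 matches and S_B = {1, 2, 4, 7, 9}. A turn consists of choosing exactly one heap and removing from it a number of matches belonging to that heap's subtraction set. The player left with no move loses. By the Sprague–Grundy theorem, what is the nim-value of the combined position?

0

Heap A, S = {1, 2, 5, 6}:
G(0) = 0
G(1) = mex{0} = 1
G(2) = mex{1,0} = 2
G(3) = mex{2,1} = 0
G(4) = mex{0,2} = 1
G(5) = mex{1,0,0} = 2
G(6) = mex{2,1,1,0} = 3
G(7) = mex{3,2,2,1} = 0
G(8) = mex{0,3,0,2} = 1
G(9) = mex{1,0,1,0} = 2
G(10) = mex{2,1,2,1} = 0
G_A(10) = 0.
Heap B, S = {1, 2, 4, 7, 9}:
n :  0  1  2  3  4  5  6  7  8  9 10 11 12 13 14 15 16 17
G :  0  1  2  0  1  2  0  1  2  3  4  0  1  2  0  1  2  0
G_B(17) = 0.
Combined Grundy value = 0 ⊕ 0 = 0.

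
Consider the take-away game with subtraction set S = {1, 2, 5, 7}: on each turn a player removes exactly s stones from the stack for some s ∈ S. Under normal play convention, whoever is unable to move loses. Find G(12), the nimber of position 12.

0

n :  0  1  2  3  4  5  6  7  8  9 10 11 12
G :  0  1  2  0  1  2  0  1  2  0  1  2  0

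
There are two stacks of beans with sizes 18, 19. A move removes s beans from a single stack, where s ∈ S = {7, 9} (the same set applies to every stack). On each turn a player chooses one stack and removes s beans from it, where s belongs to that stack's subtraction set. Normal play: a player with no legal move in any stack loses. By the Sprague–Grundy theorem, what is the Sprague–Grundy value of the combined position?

0

All stacks use S = {7, 9}:
n :  0  1  2  3  4  5  6  7  8  9 10 11 12 13 14 15 16 17 18 19
G :  0  0  0  0  0  0  0  1  1  1  1  1  1  1  2  2  0  0  0  0
Stack A: G(18) = 0.
Stack B: G(19) = 0.
Combined Grundy value = 0 ⊕ 0 = 0.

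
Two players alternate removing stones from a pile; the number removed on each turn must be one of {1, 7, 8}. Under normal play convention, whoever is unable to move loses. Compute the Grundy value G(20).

1

n :  0  1  2  3  4  5  6  7  8  9 10 11 12 13 14 15 16 17 18 19 20
G :  0  1  0  1  0  1  0  1  2  3  2  3  2  3  2  0  1  0  1  0  1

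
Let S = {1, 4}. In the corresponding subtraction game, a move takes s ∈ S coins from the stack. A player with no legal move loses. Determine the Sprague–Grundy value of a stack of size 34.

2

G(0) = 0
G(1) = mex{0} = 1
G(2) = mex{1} = 0
G(3) = mex{0} = 1
G(4) = mex{1,0} = 2
G(5) = mex{2,1} = 0
G(6) = mex{0,0} = 1
G(7) = mex{1,1} = 0
G(8) = mex{0,2} = 1
G(9) = mex{1,0} = 2
G(10) = mex{2,1} = 0
G(11) = mex{0,0} = 1
G(12) = mex{1,1} = 0
G(13) = mex{0,2} = 1
G(14) = mex{1,0} = 2
G(15) = mex{2,1} = 0
G(16) = mex{0,0} = 1
G(17) = mex{1,1} = 0
G(18) = mex{0,2} = 1
G(19) = mex{1,0} = 2
G(20) = mex{2,1} = 0
G(21) = mex{0,0} = 1
G(22) = mex{1,1} = 0
G(23) = mex{0,2} = 1
G(24) = mex{1,0} = 2
G(25) = mex{2,1} = 0
G(26) = mex{0,0} = 1
G(27) = mex{1,1} = 0
G(28) = mex{0,2} = 1
G(29) = mex{1,0} = 2
G(30) = mex{2,1} = 0
G(31) = mex{0,0} = 1
G(32) = mex{1,1} = 0
G(33) = mex{0,2} = 1
G(34) = mex{1,0} = 2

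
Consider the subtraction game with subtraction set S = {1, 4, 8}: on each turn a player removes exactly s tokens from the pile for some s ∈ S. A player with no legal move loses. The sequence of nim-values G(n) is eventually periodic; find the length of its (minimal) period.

n :  0  1  2  3  4  5  6  7  8  9 10 11 12 13 14 15 16 17 18 19 20 21 22 23 24 25
G :  0  1  0  1  2  0  1  0  1  2  3  2  0  1  0  1  2  0  1  0  1  2  3  2  0  1
G(n+12) = G(n) holds for n = 0,…,7 (a full window of length max(S) = 8), so the sequence is purely periodic with period 12.

12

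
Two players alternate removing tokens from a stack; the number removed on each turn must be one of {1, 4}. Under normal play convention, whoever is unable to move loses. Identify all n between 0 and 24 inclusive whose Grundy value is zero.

0, 2, 5, 7, 10, 12, 15, 17, 20, 22

n :  0  1  2  3  4  5  6  7  8  9 10 11 12 13 14 15 16 17 18 19 20 21 22 23 24
G :  0  1  0  1  2  0  1  0  1  2  0  1  0  1  2  0  1  0  1  2  0  1  0  1  2
P-positions are exactly the n with G(n) = 0.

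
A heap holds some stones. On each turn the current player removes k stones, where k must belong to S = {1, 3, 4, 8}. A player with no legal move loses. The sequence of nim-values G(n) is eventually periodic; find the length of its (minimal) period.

7

n :  0  1  2  3  4  5  6  7  8  9 10 11 12 13 14 15 16
G :  0  1  0  1  2  3  2  0  1  0  1  2  3  2  0  1  0
G(n+7) = G(n) holds for n = 0,…,7 (a full window of length max(S) = 8), so the sequence is purely periodic with period 7.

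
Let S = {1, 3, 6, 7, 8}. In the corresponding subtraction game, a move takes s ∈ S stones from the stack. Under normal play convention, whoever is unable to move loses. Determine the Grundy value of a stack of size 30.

n :  0  1  2  3  4  5  6  7  8  9 10 11 12 13 14 15 16 17 18 19 20 21 22 23 24 25 26 27 28 29 30
G :  0  1  0  1  0  1  2  3  2  3  2  3  4  0  1  0  1  0  1  2  3  2  3  2  3  4  0  1  0  1  0

0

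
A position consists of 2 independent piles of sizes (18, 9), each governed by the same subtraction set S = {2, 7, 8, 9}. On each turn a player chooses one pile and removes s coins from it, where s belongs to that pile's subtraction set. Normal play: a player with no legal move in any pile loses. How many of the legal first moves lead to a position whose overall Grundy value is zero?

3

All piles use S = {2, 7, 8, 9}:
G(0) = 0
G(1) = mex{} = 0
G(2) = mex{0} = 1
G(3) = mex{0} = 1
G(4) = mex{1} = 0
G(5) = mex{1} = 0
G(6) = mex{0} = 1
G(7) = mex{0,0} = 1
G(8) = mex{1,0,0} = 2
G(9) = mex{1,1,0,0} = 2
G(10) = mex{2,1,1,0} = 3
G(11) = mex{2,0,1,1} = 3
G(12) = mex{3,0,0,1} = 2
G(13) = mex{3,1,0,0} = 2
G(14) = mex{2,1,1,0} = 3
G(15) = mex{2,2,1,1} = 0
G(16) = mex{3,2,2,1} = 0
G(17) = mex{0,3,2,2} = 1
G(18) = mex{0,3,3,2} = 1
Pile A: G(18) = 1.
Pile B: G(9) = 2.
Combined Grundy value = 1 ⊕ 2 = 3.
A winning move leaves total XOR = 0, i.e. changes one component's Grundy value g to g ⊕ X where X is the current total.
Pile A: need g' = 1⊕3 = 2. Options: 18−2→G=0, 18−7→G=3, 18−8→G=3, 18−9→G=2. Hits: 1.
Pile B: need g' = 2⊕3 = 1. Options: 9−2→G=1, 9−7→G=1, 9−8→G=0, 9−9→G=0. Hits: 2.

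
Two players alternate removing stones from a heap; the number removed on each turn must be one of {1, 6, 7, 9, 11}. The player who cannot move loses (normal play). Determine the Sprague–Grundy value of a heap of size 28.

n :  0  1  2  3  4  5  6  7  8  9 10 11 12 13 14 15 16 17 18 19 20 21 22 23 24 25 26 27 28
G :  0  1  0  1  0  1  2  3  2  3  2  3  0  1  0  1  0  1  2  3  2  3  2  3  0  1  0  1  0

0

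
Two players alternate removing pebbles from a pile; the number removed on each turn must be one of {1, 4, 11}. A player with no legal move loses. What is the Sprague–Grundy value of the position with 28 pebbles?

n :  0  1  2  3  4  5  6  7  8  9 10 11 12 13 14 15 16 17 18 19 20 21 22 23 24 25 26 27 28
G :  0  1  0  1  2  0  1  0  1  2  0  1  0  1  2  0  1  0  1  2  0  1  0  1  2  0  1  0  1

1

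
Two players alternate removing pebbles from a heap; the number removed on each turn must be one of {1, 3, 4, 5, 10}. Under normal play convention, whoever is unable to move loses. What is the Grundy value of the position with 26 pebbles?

2

n :  0  1  2  3  4  5  6  7  8  9 10 11 12 13 14 15 16 17 18 19 20 21 22 23 24 25 26
G :  0  1  0  1  2  3  2  3  0  1  4  5  2  3  0  1  0  1  2  3  2  3  0  1  4  5  2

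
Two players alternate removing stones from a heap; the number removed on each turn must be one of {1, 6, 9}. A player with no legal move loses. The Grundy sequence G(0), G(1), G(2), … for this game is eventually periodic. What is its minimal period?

G(0) = 0
G(1) = mex{0} = 1
G(2) = mex{1} = 0
G(3) = mex{0} = 1
G(4) = mex{1} = 0
G(5) = mex{0} = 1
G(6) = mex{1,0} = 2
G(7) = mex{2,1} = 0
G(8) = mex{0,0} = 1
G(9) = mex{1,1,0} = 2
G(10) = mex{2,0,1} = 3
G(11) = mex{3,1,0} = 2
G(12) = mex{2,2,1} = 0
G(13) = mex{0,0,0} = 1
G(14) = mex{1,1,1} = 0
G(15) = mex{0,2,2} = 1
G(16) = mex{1,3,0} = 2
G(17) = mex{2,2,1} = 0
G(18) = mex{0,0,2} = 1
G(19) = mex{1,1,3} = 0
G(20) = mex{0,0,2} = 1
G(21) = mex{1,1,0} = 2
G(22) = mex{2,2,1} = 0
G(23) = mex{0,0,0} = 1
G(24) = mex{1,1,1} = 0
G(25) = mex{0,0,2} = 1
G(26) = mex{1,1,0} = 2
From n = 11 onward G(n+5) = G(n); since this holds over max(S) = 9 consecutive positions the period is 5 (pre-period 11).

5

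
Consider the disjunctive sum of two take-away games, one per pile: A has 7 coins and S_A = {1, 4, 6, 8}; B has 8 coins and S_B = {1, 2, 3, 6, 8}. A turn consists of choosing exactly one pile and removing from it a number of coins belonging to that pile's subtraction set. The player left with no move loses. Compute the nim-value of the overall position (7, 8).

Pile A, S = {1, 4, 6, 8}:
G(0) = 0
G(1) = mex{0} = 1
G(2) = mex{1} = 0
G(3) = mex{0} = 1
G(4) = mex{1,0} = 2
G(5) = mex{2,1} = 0
G(6) = mex{0,0,0} = 1
G(7) = mex{1,1,1} = 0
G_A(7) = 0.
Pile B, S = {1, 2, 3, 6, 8}:
G(0) = 0
G(1) = mex{0} = 1
G(2) = mex{1,0} = 2
G(3) = mex{2,1,0} = 3
G(4) = mex{3,2,1} = 0
G(5) = mex{0,3,2} = 1
G(6) = mex{1,0,3,0} = 2
G(7) = mex{2,1,0,1} = 3
G(8) = mex{3,2,1,2,0} = 4
G_B(8) = 4.
Combined Grundy value = 0 ⊕ 4 = 4.

4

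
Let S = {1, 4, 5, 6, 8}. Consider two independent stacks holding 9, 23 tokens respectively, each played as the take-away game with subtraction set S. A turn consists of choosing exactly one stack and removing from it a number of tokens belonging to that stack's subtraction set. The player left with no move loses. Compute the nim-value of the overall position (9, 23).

3

All stacks use S = {1, 4, 5, 6, 8}:
G(0) = 0
G(1) = mex{0} = 1
G(2) = mex{1} = 0
G(3) = mex{0} = 1
G(4) = mex{1,0} = 2
G(5) = mex{2,1,0} = 3
G(6) = mex{3,0,1,0} = 2
G(7) = mex{2,1,0,1} = 3
G(8) = mex{3,2,1,0,0} = 4
G(9) = mex{4,3,2,1,1} = 0
G(10) = mex{0,2,3,2,0} = 1
G(11) = mex{1,3,2,3,1} = 0
G(12) = mex{0,4,3,2,2} = 1
G(13) = mex{1,0,4,3,3} = 2
G(14) = mex{2,1,0,4,2} = 3
G(15) = mex{3,0,1,0,3} = 2
G(16) = mex{2,1,0,1,4} = 3
G(17) = mex{3,2,1,0,0} = 4
G(18) = mex{4,3,2,1,1} = 0
G(19) = mex{0,2,3,2,0} = 1
G(20) = mex{1,3,2,3,1} = 0
G(21) = mex{0,4,3,2,2} = 1
G(22) = mex{1,0,4,3,3} = 2
G(23) = mex{2,1,0,4,2} = 3
Stack A: G(9) = 0.
Stack B: G(23) = 3.
Combined Grundy value = 0 ⊕ 3 = 3.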